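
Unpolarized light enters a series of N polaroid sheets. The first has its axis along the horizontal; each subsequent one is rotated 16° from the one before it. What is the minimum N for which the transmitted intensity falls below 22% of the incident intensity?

First polarizer halves the unpolarized light: factor 1/2.
Each further stage multiplies by cos²(16°) = 0.924.
After N polarizers: T = 0.5·0.924^(N−1). Require T < 0.22 ⇒ N−1 > ln(0.22/0.5)/ln(0.924) = 10.39, so N−1 ≥ 11 and N = 12.
Check: N=12 gives T = 0.2096 < 0.22; N=11 gives T = 0.2269.

N = 12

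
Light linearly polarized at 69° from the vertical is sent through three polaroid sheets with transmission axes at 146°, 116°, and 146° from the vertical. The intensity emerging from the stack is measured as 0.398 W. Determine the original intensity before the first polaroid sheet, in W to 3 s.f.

I₁ = I₀ cos²(146° − 69°) = I₀ cos²(77°) = 0.0506 I₀.
I₂ = I₁ cos²(116° − 146°) = 0.0506 I₀ · cos²(30°) = 0.03795 I₀.
I₃ = I₂ cos²(146° − 116°) = 0.03795 I₀ · cos²(30°) = 0.02846 I₀.
So 0.398 W = 0.02846 I₀, giving I₀ = 0.398/0.02846 = 13.98 W.

I₀ ≈ 14.0 W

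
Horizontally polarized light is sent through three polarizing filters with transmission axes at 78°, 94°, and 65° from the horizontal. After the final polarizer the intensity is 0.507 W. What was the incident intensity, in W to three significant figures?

I₀ ≈ 16.6 W

I₁ = I₀ cos²(78° − 0°) = I₀ cos²(78°) = 0.04323 I₀.
I₂ = I₁ cos²(94° − 78°) = 0.04323 I₀ · cos²(16°) = 0.03994 I₀.
I₃ = I₂ cos²(65° − 94°) = 0.03994 I₀ · cos²(29°) = 0.03055 I₀.
So 0.507 W = 0.03055 I₀, giving I₀ = 0.507/0.03055 = 16.59 W.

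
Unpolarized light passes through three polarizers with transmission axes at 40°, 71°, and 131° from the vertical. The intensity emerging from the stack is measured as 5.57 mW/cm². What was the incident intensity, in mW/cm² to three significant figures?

I₀ ≈ 60.6 mW/cm²

Unpolarized light through the first polarizer → I₁ = ½ I₀, now polarized at 40°.
I₂ = I₁ cos²(71° − 40°) = 0.5 I₀ · cos²(31°) = 0.3674 I₀.
I₃ = I₂ cos²(131° − 71°) = 0.3674 I₀ · cos²(60°) = 0.09184 I₀.
So 5.57 mW/cm² = 0.09184 I₀, giving I₀ = 5.57/0.09184 = 60.65 mW/cm².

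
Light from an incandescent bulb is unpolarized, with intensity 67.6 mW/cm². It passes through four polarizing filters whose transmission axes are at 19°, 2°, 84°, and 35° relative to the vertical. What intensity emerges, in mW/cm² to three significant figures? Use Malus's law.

Unpolarized light through the first polarizer → I₁ = 67.6 mW/cm²/2 = 33.8 mW/cm², polarized at 19°.
I₂ = I₁ · cos²(17°) = 33.8 · 0.9145 = 30.91 mW/cm².
I₃ = I₂ · cos²(82°) = 30.91 · 0.01937 = 0.5987 mW/cm².
I₄ = I₃ · cos²(49°) = 0.5987 · 0.4304 = 0.2577 mW/cm².

I ≈ 0.258 mW/cm²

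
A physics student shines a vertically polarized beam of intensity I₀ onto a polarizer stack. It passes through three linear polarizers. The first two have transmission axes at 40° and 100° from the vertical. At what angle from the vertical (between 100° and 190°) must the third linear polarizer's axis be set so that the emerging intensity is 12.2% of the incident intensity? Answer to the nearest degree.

θ ≈ 124°

I₁ = I₀ cos²(40° − 0°) = I₀ cos²(40°) = 0.5868 I₀.
I₂ = I₁ cos²(100° − 40°) = 0.5868 I₀ · cos²(60°) = 0.1467 I₀.
Need I₃/I₀ = 0.122, so cos²(θ − 100°) = 0.122 / 0.1467 = 0.8316.
θ − 100° = arccos(√0.8316) = 24.2°, giving θ ≈ 100 + 24.2 = 124.2°.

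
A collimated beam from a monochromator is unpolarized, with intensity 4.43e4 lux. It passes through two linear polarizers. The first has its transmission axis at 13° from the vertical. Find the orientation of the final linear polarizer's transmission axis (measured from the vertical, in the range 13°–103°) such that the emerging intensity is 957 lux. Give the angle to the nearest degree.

θ ≈ 91°

Unpolarized light through the first polarizer → I₁ = ½ I₀, now polarized at 13°.
Target fraction: 957 / 4.43e4 lux = 0.0216 of I₀.
Need I₂/I₀ = 0.0216, so cos²(θ − 13°) = 0.0216 / 0.5 = 0.04321.
θ − 13° = arccos(√0.04321) = 78.0°, giving θ ≈ 13 + 78.0 = 91.0°.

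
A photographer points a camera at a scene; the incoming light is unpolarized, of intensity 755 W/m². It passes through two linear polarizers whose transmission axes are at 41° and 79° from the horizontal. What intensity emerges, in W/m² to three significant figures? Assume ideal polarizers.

Unpolarized light through the first polarizer → I₁ = 755 W/m²/2 = 377.5 W/m², polarized at 41°.
I₂ = I₁ · cos²(38°) = 377.5 · 0.621 = 234.4 W/m².

I ≈ 234 W/m²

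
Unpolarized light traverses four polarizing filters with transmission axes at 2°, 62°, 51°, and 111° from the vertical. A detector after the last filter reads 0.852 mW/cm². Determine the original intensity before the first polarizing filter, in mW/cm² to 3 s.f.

I₀ ≈ 28.3 mW/cm²

Unpolarized light through the first polarizer → I₁ = ½ I₀, now polarized at 2°.
I₂ = I₁ cos²(62° − 2°) = 0.5 I₀ · cos²(60°) = 0.125 I₀.
I₃ = I₂ cos²(51° − 62°) = 0.125 I₀ · cos²(11°) = 0.1204 I₀.
I₄ = I₃ cos²(111° − 51°) = 0.1204 I₀ · cos²(60°) = 0.03011 I₀.
So 0.852 mW/cm² = 0.03011 I₀, giving I₀ = 0.852/0.03011 = 28.29 mW/cm².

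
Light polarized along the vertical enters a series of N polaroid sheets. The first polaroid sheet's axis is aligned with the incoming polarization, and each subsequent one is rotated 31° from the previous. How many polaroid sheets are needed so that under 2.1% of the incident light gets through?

First polarizer is aligned with the polarization: full transmission.
Each further stage multiplies by cos²(31°) = 0.7347.
After N polarizers: T = 0.7347^(N−1). Require T < 0.021 ⇒ N−1 > ln(0.021)/ln(0.7347) = 12.53, so N−1 ≥ 13 and N = 14.
Check: N=14 gives T = 0.01818 < 0.021; N=13 gives T = 0.02475.

N = 14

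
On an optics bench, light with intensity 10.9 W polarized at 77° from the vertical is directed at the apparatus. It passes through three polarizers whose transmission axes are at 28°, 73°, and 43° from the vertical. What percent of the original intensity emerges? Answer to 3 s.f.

By Malus's law, I₁ = 10.9 W · cos²(49°) = 4.692 W.
I₂ = I₁ · cos²(45°) = 4.692 · 0.5 = 2.346 W.
I₃ = I₂ · cos²(30°) = 2.346 · 0.75 = 1.759 W.
That is 16.14% of the incident intensity.

≈ 16.1%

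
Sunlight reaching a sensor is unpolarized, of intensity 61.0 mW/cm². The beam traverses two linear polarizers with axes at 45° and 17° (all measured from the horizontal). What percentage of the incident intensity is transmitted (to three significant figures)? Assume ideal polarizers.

Unpolarized light through the first polarizer → I₁ = 61.0 mW/cm²/2 = 30.5 mW/cm², polarized at 45°.
I₂ = I₁ · cos²(28°) = 30.5 · 0.7796 = 23.78 mW/cm².
That is 38.98% of the incident intensity.

≈ 39.0%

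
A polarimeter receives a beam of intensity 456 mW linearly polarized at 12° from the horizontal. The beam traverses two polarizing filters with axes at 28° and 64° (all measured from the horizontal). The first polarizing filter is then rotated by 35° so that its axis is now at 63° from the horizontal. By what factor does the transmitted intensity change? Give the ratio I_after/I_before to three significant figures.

I_new/I_old ≈ 0.655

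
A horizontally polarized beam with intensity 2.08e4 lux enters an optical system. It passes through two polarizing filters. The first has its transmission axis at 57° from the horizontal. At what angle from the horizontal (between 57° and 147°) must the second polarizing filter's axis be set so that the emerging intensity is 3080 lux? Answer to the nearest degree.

By Malus's law, I₁ = I₀ cos²(57° − 0°) = I₀ cos²(57°) = 0.2966 I₀.
Target fraction: 3080 / 2.08e4 lux = 0.1481 of I₀.
Need I₂/I₀ = 0.1481, so cos²(θ − 57°) = 0.1481 / 0.2966 = 0.4992.
θ − 57° = arccos(√0.4992) = 45.0°, giving θ ≈ 57 + 45.0 = 102.0°.

θ ≈ 102°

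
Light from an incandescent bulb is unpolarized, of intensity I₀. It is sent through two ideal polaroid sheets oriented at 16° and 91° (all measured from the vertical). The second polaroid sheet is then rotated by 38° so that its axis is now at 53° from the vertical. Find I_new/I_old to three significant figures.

Before rotation:
Unpolarized light through the first polarizer → I₁ = ½ I₀, now polarized at 16°.
I₂ = I₁ cos²(91° − 16°) = 0.5 I₀ · cos²(75°) = 0.03349 I₀.
After rotation:
Unpolarized light through the first polarizer → I₁ = ½ I₀, now polarized at 16°.
I₂ = I₁ cos²(53° − 16°) = 0.5 I₀ · cos²(37°) = 0.3189 I₀.
Ratio = 0.3189 / 0.03349 = 9.521.

I_new/I_old ≈ 9.52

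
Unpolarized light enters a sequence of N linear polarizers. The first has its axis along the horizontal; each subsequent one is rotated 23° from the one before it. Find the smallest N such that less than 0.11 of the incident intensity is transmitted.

First polarizer halves the unpolarized light: factor 1/2.
Each further stage multiplies by cos²(23°) = 0.8473.
After N polarizers: T = 0.5·0.8473^(N−1). Require T < 0.11 ⇒ N−1 > ln(0.11/0.5)/ln(0.8473) = 9.14, so N−1 ≥ 10 and N = 11.
Check: N=11 gives T = 0.09539 < 0.11; N=10 gives T = 0.1126.

N = 11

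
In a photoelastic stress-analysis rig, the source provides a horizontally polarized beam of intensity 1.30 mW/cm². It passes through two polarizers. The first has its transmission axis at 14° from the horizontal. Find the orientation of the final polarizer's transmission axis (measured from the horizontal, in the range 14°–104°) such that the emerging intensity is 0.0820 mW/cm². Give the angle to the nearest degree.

θ ≈ 89°

I₁ = I₀ cos²(14° − 0°) = I₀ cos²(14°) = 0.9415 I₀.
Target fraction: 0.0820 / 1.30 mW/cm² = 0.06308 of I₀.
Need I₂/I₀ = 0.06308, so cos²(θ − 14°) = 0.06308 / 0.9415 = 0.067.
θ − 14° = arccos(√0.067) = 75.0°, giving θ ≈ 14 + 75.0 = 89.0°.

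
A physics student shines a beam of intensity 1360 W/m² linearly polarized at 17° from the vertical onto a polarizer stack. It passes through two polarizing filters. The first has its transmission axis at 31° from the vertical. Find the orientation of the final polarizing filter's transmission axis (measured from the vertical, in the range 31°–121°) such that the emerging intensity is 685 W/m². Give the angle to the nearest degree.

By Malus's law, I₁ = I₀ cos²(31° − 17°) = I₀ cos²(14°) = 0.9415 I₀.
Target fraction: 685 / 1360 W/m² = 0.5037 of I₀.
Need I₂/I₀ = 0.5037, so cos²(θ − 31°) = 0.5037 / 0.9415 = 0.535.
θ − 31° = arccos(√0.535) = 43.0°, giving θ ≈ 31 + 43.0 = 74.0°.

θ ≈ 74°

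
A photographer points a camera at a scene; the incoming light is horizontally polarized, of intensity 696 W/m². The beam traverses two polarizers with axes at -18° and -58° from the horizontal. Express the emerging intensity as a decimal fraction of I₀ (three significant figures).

I/I₀ ≈ 0.531

By Malus's law, I₁ = 696 W/m² · cos²(18°) = 629.5 W/m².
I₂ = I₁ · cos²(40°) = 629.5 · 0.5868 = 369.4 W/m².
Transmitted fraction = 0.5308.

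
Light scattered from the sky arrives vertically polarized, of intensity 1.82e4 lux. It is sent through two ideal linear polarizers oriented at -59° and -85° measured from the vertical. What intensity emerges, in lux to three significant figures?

I₁ = 1.82e4 lux · cos²(59°) = 4828 lux.
I₂ = I₁ · cos²(26°) = 4828 · 0.8078 = 3900 lux.

I ≈ 3900 lux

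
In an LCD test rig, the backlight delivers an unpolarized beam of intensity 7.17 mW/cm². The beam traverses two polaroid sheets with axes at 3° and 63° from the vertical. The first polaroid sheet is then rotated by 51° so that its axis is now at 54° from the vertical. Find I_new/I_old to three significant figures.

I_new/I_old ≈ 3.90

Before rotation:
Unpolarized light through the first polarizer → I₁ = ½ I₀, now polarized at 3°.
I₂ = I₁ cos²(63° − 3°) = 0.5 I₀ · cos²(60°) = 0.125 I₀.
After rotation:
Unpolarized light through the first polarizer → I₁ = ½ I₀, now polarized at 54°.
I₂ = I₁ cos²(63° − 54°) = 0.5 I₀ · cos²(9°) = 0.4878 I₀.
Ratio = 0.4878 / 0.125 = 3.902.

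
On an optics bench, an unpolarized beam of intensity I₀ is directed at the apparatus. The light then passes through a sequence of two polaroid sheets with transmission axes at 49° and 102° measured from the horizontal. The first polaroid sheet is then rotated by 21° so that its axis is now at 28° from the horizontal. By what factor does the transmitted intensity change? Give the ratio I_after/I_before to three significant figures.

I_new/I_old ≈ 0.210

Before rotation:
Unpolarized light through the first polarizer → I₁ = ½ I₀, now polarized at 49°.
I₂ = I₁ cos²(102° − 49°) = 0.5 I₀ · cos²(53°) = 0.1811 I₀.
After rotation:
Unpolarized light through the first polarizer → I₁ = ½ I₀, now polarized at 28°.
I₂ = I₁ cos²(102° − 28°) = 0.5 I₀ · cos²(74°) = 0.03799 I₀.
Ratio = 0.03799 / 0.1811 = 0.2098.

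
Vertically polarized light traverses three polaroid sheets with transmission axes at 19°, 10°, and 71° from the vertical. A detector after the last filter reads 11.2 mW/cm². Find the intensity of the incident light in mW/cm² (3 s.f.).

I₁ = I₀ cos²(19° − 0°) = I₀ cos²(19°) = 0.894 I₀.
I₂ = I₁ cos²(10° − 19°) = 0.894 I₀ · cos²(9°) = 0.8721 I₀.
I₃ = I₂ cos²(71° − 10°) = 0.8721 I₀ · cos²(61°) = 0.205 I₀.
So 11.2 mW/cm² = 0.205 I₀, giving I₀ = 11.2/0.205 = 54.64 mW/cm².

I₀ ≈ 54.6 mW/cm²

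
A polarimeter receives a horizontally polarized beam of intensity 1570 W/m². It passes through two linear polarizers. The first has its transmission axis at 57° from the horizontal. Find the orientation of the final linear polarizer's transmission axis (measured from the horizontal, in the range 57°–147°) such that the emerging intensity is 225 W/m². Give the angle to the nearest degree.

θ ≈ 103°

I₁ = I₀ cos²(57° − 0°) = I₀ cos²(57°) = 0.2966 I₀.
Target fraction: 225 / 1570 W/m² = 0.1433 of I₀.
Need I₂/I₀ = 0.1433, so cos²(θ − 57°) = 0.1433 / 0.2966 = 0.4831.
θ − 57° = arccos(√0.4831) = 46.0°, giving θ ≈ 57 + 46.0 = 103.0°.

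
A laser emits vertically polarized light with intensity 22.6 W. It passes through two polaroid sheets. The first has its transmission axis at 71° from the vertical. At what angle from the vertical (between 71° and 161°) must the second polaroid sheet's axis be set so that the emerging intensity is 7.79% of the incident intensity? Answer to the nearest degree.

I₁ = I₀ cos²(71° − 0°) = I₀ cos²(71°) = 0.106 I₀.
Need I₂/I₀ = 0.0779, so cos²(θ − 71°) = 0.0779 / 0.106 = 0.7349.
θ − 71° = arccos(√0.7349) = 31.0°, giving θ ≈ 71 + 31.0 = 102.0°.

θ ≈ 102°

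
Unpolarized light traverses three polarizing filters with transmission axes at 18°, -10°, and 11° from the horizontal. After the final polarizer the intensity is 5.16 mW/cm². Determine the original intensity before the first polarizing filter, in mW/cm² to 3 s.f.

I₀ ≈ 15.2 mW/cm²

Unpolarized light through the first polarizer → I₁ = ½ I₀, now polarized at 18°.
I₂ = I₁ cos²(-10° − 18°) = 0.5 I₀ · cos²(28°) = 0.3898 I₀.
I₃ = I₂ cos²(11° + 10°) = 0.3898 I₀ · cos²(21°) = 0.3397 I₀.
So 5.16 mW/cm² = 0.3397 I₀, giving I₀ = 5.16/0.3397 = 15.19 mW/cm².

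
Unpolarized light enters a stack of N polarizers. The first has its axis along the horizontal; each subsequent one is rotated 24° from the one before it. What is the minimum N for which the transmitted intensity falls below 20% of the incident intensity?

N = 7

First polarizer halves the unpolarized light: factor 1/2.
Each further stage multiplies by cos²(24°) = 0.8346.
After N polarizers: T = 0.5·0.8346^(N−1). Require T < 0.20 ⇒ N−1 > ln(0.20/0.5)/ln(0.8346) = 5.07, so N−1 ≥ 6 and N = 7.
Check: N=7 gives T = 0.1689 < 0.20; N=6 gives T = 0.2024.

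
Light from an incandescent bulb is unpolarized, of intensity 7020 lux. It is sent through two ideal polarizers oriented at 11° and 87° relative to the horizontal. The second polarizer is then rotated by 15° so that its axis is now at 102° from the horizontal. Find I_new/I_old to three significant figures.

Before rotation:
Unpolarized light through the first polarizer → I₁ = ½ I₀, now polarized at 11°.
I₂ = I₁ cos²(87° − 11°) = 0.5 I₀ · cos²(76°) = 0.02926 I₀.
After rotation:
Unpolarized light through the first polarizer → I₁ = ½ I₀, now polarized at 11°.
Angle between axes 1 and 2: 89°. I₂ = 0.5 I₀ · cos²(89°) = 0.0001523 I₀.
Ratio = 0.0001523 / 0.02926 = 0.005204.

I_new/I_old ≈ 0.00520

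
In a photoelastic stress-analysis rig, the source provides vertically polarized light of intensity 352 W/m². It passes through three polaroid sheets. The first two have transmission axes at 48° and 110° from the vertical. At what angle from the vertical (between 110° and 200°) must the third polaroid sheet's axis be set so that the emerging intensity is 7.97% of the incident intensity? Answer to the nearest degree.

θ ≈ 136°

I₁ = I₀ cos²(48° − 0°) = I₀ cos²(48°) = 0.4477 I₀.
I₂ = I₁ cos²(110° − 48°) = 0.4477 I₀ · cos²(62°) = 0.09868 I₀.
Need I₃/I₀ = 0.0797, so cos²(θ − 110°) = 0.0797 / 0.09868 = 0.8076.
θ − 110° = arccos(√0.8076) = 26.0°, giving θ ≈ 110 + 26.0 = 136.0°.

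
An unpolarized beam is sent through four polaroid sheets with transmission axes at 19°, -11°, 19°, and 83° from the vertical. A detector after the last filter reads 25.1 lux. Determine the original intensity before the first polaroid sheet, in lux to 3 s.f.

Unpolarized light through the first polarizer → I₁ = ½ I₀, now polarized at 19°.
I₂ = I₁ cos²(-11° − 19°) = 0.5 I₀ · cos²(30°) = 0.375 I₀.
I₃ = I₂ cos²(19° + 11°) = 0.375 I₀ · cos²(30°) = 0.2813 I₀.
I₄ = I₃ cos²(83° − 19°) = 0.2813 I₀ · cos²(64°) = 0.05405 I₀.
So 25.1 lux = 0.05405 I₀, giving I₀ = 25.1/0.05405 = 464.4 lux.

I₀ ≈ 464 lux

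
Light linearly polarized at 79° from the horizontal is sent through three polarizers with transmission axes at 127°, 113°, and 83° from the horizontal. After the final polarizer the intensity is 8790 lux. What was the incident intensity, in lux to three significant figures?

I₀ ≈ 2.78e4 lux

By Malus's law, I₁ = I₀ cos²(127° − 79°) = I₀ cos²(48°) = 0.4477 I₀.
I₂ = I₁ cos²(113° − 127°) = 0.4477 I₀ · cos²(14°) = 0.4215 I₀.
I₃ = I₂ cos²(83° − 113°) = 0.4215 I₀ · cos²(30°) = 0.3161 I₀.
So 8790 lux = 0.3161 I₀, giving I₀ = 8790/0.3161 = 2.78e+04 lux.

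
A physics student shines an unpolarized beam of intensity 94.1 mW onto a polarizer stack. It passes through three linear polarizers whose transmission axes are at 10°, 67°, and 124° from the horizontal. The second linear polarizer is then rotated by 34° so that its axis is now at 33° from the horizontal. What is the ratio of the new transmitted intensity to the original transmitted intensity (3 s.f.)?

I_new/I_old ≈ 0.00293

Before rotation:
Unpolarized light through the first polarizer → I₁ = ½ I₀, now polarized at 10°.
I₂ = I₁ cos²(67° − 10°) = 0.5 I₀ · cos²(57°) = 0.1483 I₀.
I₃ = I₂ cos²(124° − 67°) = 0.1483 I₀ · cos²(57°) = 0.044 I₀.
After rotation:
Unpolarized light through the first polarizer → I₁ = ½ I₀, now polarized at 10°.
I₂ = I₁ cos²(33° − 10°) = 0.5 I₀ · cos²(23°) = 0.4237 I₀.
Angle between axes 2 and 3: 89°. I₃ = 0.4237 I₀ · cos²(89°) = 0.000129 I₀.
Ratio = 0.000129 / 0.044 = 0.002933.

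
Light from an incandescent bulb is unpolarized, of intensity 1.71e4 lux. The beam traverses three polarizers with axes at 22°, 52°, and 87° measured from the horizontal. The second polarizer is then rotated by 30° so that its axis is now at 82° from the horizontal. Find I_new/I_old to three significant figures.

Before rotation:
Unpolarized light through the first polarizer → I₁ = ½ I₀, now polarized at 22°.
I₂ = I₁ cos²(52° − 22°) = 0.5 I₀ · cos²(30°) = 0.375 I₀.
I₃ = I₂ cos²(87° − 52°) = 0.375 I₀ · cos²(35°) = 0.2516 I₀.
After rotation:
Unpolarized light through the first polarizer → I₁ = ½ I₀, now polarized at 22°.
I₂ = I₁ cos²(82° − 22°) = 0.5 I₀ · cos²(60°) = 0.125 I₀.
I₃ = I₂ cos²(87° − 82°) = 0.125 I₀ · cos²(5°) = 0.1241 I₀.
Ratio = 0.1241 / 0.2516 = 0.493.

I_new/I_old ≈ 0.493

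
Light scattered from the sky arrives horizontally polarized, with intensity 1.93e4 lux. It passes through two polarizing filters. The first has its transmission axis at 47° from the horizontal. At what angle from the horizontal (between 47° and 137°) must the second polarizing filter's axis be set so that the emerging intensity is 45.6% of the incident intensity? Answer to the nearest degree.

I₁ = I₀ cos²(47° − 0°) = I₀ cos²(47°) = 0.4651 I₀.
Need I₂/I₀ = 0.456, so cos²(θ − 47°) = 0.456 / 0.4651 = 0.9804.
θ − 47° = arccos(√0.9804) = 8.1°, giving θ ≈ 47 + 8.1 = 55.1°.

θ ≈ 55°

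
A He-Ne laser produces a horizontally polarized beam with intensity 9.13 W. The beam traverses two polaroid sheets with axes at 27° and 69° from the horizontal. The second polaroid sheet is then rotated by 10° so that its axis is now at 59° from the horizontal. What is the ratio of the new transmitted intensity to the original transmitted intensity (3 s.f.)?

I_new/I_old ≈ 1.30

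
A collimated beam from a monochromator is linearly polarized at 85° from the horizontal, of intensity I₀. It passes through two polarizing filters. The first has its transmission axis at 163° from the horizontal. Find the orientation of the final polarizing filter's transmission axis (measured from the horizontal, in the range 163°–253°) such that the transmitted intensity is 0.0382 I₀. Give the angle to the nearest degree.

I₁ = I₀ cos²(163° − 85°) = I₀ cos²(78°) = 0.04323 I₀.
Need I₂/I₀ = 0.0382, so cos²(θ − 163°) = 0.0382 / 0.04323 = 0.8837.
θ − 163° = arccos(√0.8837) = 19.9°, giving θ ≈ 163 + 19.9 = 182.9°.

θ ≈ 183°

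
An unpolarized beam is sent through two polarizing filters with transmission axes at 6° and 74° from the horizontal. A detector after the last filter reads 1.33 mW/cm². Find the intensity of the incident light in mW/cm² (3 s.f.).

I₀ ≈ 19.0 mW/cm²

Unpolarized light through the first polarizer → I₁ = ½ I₀, now polarized at 6°.
I₂ = I₁ cos²(74° − 6°) = 0.5 I₀ · cos²(68°) = 0.07017 I₀.
So 1.33 mW/cm² = 0.07017 I₀, giving I₀ = 1.33/0.07017 = 18.96 mW/cm².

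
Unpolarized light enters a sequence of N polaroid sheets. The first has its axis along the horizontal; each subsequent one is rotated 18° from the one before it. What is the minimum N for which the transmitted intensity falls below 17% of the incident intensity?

N = 12

First polarizer halves the unpolarized light: factor 1/2.
Each further stage multiplies by cos²(18°) = 0.9045.
After N polarizers: T = 0.5·0.9045^(N−1). Require T < 0.17 ⇒ N−1 > ln(0.17/0.5)/ln(0.9045) = 10.75, so N−1 ≥ 11 and N = 12.
Check: N=12 gives T = 0.1658 < 0.17; N=11 gives T = 0.1833.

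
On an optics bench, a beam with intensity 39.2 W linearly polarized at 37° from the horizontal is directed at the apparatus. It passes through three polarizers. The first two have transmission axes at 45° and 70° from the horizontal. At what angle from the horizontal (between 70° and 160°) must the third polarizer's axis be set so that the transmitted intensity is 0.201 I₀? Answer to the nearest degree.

θ ≈ 130°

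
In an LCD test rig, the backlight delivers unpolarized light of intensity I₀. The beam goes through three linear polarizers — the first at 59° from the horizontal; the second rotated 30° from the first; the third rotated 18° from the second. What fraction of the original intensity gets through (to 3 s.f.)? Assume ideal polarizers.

≈ 0.339 I₀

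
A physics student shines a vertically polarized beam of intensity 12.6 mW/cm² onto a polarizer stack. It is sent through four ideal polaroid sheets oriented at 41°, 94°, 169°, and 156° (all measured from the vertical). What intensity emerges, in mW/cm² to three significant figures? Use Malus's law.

By Malus's law, I₁ = 12.6 mW/cm² · cos²(41°) = 7.177 mW/cm².
I₂ = I₁ · cos²(53°) = 7.177 · 0.3622 = 2.599 mW/cm².
I₃ = I₂ · cos²(75°) = 2.599 · 0.06699 = 0.1741 mW/cm².
I₄ = I₃ · cos²(13°) = 0.1741 · 0.9494 = 0.1653 mW/cm².

I ≈ 0.165 mW/cm²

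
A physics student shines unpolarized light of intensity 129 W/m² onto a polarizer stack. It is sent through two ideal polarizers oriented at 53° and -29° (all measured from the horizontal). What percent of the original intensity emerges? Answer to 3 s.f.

≈ 0.968%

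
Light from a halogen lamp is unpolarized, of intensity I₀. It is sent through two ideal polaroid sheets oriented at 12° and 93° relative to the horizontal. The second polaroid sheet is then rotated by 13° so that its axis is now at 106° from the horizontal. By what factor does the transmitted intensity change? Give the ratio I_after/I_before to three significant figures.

I_new/I_old ≈ 0.199

Before rotation:
Unpolarized light through the first polarizer → I₁ = ½ I₀, now polarized at 12°.
I₂ = I₁ cos²(93° − 12°) = 0.5 I₀ · cos²(81°) = 0.01224 I₀.
After rotation:
Unpolarized light through the first polarizer → I₁ = ½ I₀, now polarized at 12°.
Angle between axes 1 and 2: 86°. I₂ = 0.5 I₀ · cos²(86°) = 0.002433 I₀.
Ratio = 0.002433 / 0.01224 = 0.1988.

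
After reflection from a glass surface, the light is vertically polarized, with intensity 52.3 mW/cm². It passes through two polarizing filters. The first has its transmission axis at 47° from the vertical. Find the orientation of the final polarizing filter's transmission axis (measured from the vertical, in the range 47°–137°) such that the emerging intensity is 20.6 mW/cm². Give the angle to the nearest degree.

I₁ = I₀ cos²(47° − 0°) = I₀ cos²(47°) = 0.4651 I₀.
Target fraction: 20.6 / 52.3 mW/cm² = 0.3939 of I₀.
Need I₂/I₀ = 0.3939, so cos²(θ − 47°) = 0.3939 / 0.4651 = 0.8468.
θ − 47° = arccos(√0.8468) = 23.0°, giving θ ≈ 47 + 23.0 = 70.0°.

θ ≈ 70°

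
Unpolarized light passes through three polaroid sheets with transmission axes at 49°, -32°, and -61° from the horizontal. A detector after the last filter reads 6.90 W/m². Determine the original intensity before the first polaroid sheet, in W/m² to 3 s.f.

Unpolarized light through the first polarizer → I₁ = ½ I₀, now polarized at 49°.
I₂ = I₁ cos²(-32° − 49°) = 0.5 I₀ · cos²(81°) = 0.01224 I₀.
I₃ = I₂ cos²(-61° + 32°) = 0.01224 I₀ · cos²(29°) = 0.00936 I₀.
So 6.90 W/m² = 0.00936 I₀, giving I₀ = 6.90/0.00936 = 737.2 W/m².

I₀ ≈ 737 W/m²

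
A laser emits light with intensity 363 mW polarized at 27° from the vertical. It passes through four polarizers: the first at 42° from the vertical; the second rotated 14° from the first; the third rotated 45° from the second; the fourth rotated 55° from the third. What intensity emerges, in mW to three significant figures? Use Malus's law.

I ≈ 52.5 mW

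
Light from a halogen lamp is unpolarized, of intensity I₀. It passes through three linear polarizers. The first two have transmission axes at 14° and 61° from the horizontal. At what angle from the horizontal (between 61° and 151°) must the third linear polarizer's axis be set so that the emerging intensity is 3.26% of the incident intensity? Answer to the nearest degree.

θ ≈ 129°

Unpolarized light through the first polarizer → I₁ = ½ I₀, now polarized at 14°.
I₂ = I₁ cos²(61° − 14°) = 0.5 I₀ · cos²(47°) = 0.2326 I₀.
Need I₃/I₀ = 0.0326, so cos²(θ − 61°) = 0.0326 / 0.2326 = 0.1402.
θ − 61° = arccos(√0.1402) = 68.0°, giving θ ≈ 61 + 68.0 = 129.0°.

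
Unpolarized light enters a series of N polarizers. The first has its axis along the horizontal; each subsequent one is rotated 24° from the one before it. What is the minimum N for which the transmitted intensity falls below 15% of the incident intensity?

First polarizer halves the unpolarized light: factor 1/2.
Each further stage multiplies by cos²(24°) = 0.8346.
After N polarizers: T = 0.5·0.8346^(N−1). Require T < 0.15 ⇒ N−1 > ln(0.15/0.5)/ln(0.8346) = 6.66, so N−1 ≥ 7 and N = 8.
Check: N=8 gives T = 0.141 < 0.15; N=7 gives T = 0.1689.

N = 8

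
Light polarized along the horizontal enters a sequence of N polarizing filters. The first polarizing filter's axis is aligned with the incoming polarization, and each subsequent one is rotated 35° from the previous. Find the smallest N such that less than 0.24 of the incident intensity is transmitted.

First polarizer is aligned with the polarization: full transmission.
Each further stage multiplies by cos²(35°) = 0.671.
After N polarizers: T = 0.671^(N−1). Require T < 0.24 ⇒ N−1 > ln(0.24)/ln(0.671) = 3.58, so N−1 ≥ 4 and N = 5.
Check: N=5 gives T = 0.2027 < 0.24; N=4 gives T = 0.3021.

N = 5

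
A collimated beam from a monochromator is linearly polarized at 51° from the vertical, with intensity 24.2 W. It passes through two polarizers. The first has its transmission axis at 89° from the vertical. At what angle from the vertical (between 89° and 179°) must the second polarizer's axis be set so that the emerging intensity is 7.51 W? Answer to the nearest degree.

By Malus's law, I₁ = I₀ cos²(89° − 51°) = I₀ cos²(38°) = 0.621 I₀.
Target fraction: 7.51 / 24.2 W = 0.3103 of I₀.
Need I₂/I₀ = 0.3103, so cos²(θ − 89°) = 0.3103 / 0.621 = 0.4998.
θ − 89° = arccos(√0.4998) = 45.0°, giving θ ≈ 89 + 45.0 = 134.0°.

θ ≈ 134°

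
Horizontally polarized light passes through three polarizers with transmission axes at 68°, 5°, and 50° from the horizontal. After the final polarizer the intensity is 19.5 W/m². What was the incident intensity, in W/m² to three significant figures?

I₀ ≈ 1350 W/m²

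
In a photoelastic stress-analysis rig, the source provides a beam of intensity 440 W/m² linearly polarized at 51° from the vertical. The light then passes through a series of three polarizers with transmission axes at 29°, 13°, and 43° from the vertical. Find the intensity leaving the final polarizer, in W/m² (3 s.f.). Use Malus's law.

By Malus's law, I₁ = 440 W/m² · cos²(22°) = 378.3 W/m².
I₂ = I₁ · cos²(16°) = 378.3 · 0.924 = 349.5 W/m².
I₃ = I₂ · cos²(30°) = 349.5 · 0.75 = 262.1 W/m².

I ≈ 262 W/m²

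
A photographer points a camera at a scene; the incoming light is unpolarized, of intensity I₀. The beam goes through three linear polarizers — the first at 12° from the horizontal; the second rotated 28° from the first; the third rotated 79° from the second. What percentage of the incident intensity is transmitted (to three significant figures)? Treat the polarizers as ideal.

≈ 1.42%

Unpolarized light through the first polarizer → I₁ = ½ I₀, now polarized at 12°.
I₂ = I₁ cos²(28°) = 0.5 · 0.7796 I₀ = 0.3898 I₀.
I₃ = I₂ cos²(79°) = 0.3898 · 0.03641 I₀ = 0.01419 I₀.
That is 1.419% of the incident intensity.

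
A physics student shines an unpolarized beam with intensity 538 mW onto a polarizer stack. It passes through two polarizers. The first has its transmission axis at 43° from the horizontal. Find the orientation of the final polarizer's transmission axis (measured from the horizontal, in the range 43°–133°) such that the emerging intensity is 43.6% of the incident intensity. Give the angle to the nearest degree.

Unpolarized light through the first polarizer → I₁ = ½ I₀, now polarized at 43°.
Need I₂/I₀ = 0.436, so cos²(θ − 43°) = 0.436 / 0.5 = 0.872.
θ − 43° = arccos(√0.872) = 21.0°, giving θ ≈ 43 + 21.0 = 64.0°.

θ ≈ 64°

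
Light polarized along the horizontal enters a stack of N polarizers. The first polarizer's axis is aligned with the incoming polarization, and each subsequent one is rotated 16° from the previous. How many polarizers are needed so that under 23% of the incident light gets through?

First polarizer is aligned with the polarization: full transmission.
Each further stage multiplies by cos²(16°) = 0.924.
After N polarizers: T = 0.924^(N−1). Require T < 0.23 ⇒ N−1 > ln(0.23)/ln(0.924) = 18.60, so N−1 ≥ 19 and N = 20.
Check: N=20 gives T = 0.2228 < 0.23; N=19 gives T = 0.2412.

N = 20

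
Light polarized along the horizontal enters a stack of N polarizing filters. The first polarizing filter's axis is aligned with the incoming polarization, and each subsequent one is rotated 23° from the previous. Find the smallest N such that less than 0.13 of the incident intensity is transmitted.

First polarizer is aligned with the polarization: full transmission.
Each further stage multiplies by cos²(23°) = 0.8473.
After N polarizers: T = 0.8473^(N−1). Require T < 0.13 ⇒ N−1 > ln(0.13)/ln(0.8473) = 12.32, so N−1 ≥ 13 and N = 14.
Check: N=14 gives T = 0.1161 < 0.13; N=13 gives T = 0.137.

N = 14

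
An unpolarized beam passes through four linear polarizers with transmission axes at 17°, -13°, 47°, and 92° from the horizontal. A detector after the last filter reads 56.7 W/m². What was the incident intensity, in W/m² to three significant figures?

I₀ ≈ 1210 W/m²

Unpolarized light through the first polarizer → I₁ = ½ I₀, now polarized at 17°.
I₂ = I₁ cos²(-13° − 17°) = 0.5 I₀ · cos²(30°) = 0.375 I₀.
I₃ = I₂ cos²(47° + 13°) = 0.375 I₀ · cos²(60°) = 0.09375 I₀.
I₄ = I₃ cos²(92° − 47°) = 0.09375 I₀ · cos²(45°) = 0.04688 I₀.
So 56.7 W/m² = 0.04688 I₀, giving I₀ = 56.7/0.04688 = 1210 W/m².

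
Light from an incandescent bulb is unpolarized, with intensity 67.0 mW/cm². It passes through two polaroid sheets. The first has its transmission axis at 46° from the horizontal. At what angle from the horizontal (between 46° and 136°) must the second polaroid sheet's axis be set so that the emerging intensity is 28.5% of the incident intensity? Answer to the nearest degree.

Unpolarized light through the first polarizer → I₁ = ½ I₀, now polarized at 46°.
Need I₂/I₀ = 0.285, so cos²(θ − 46°) = 0.285 / 0.5 = 0.57.
θ − 46° = arccos(√0.57) = 41.0°, giving θ ≈ 46 + 41.0 = 87.0°.

θ ≈ 87°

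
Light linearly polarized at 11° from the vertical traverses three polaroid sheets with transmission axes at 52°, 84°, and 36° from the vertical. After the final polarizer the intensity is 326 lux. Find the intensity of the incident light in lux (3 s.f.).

By Malus's law, I₁ = I₀ cos²(52° − 11°) = I₀ cos²(41°) = 0.5696 I₀.
I₂ = I₁ cos²(84° − 52°) = 0.5696 I₀ · cos²(32°) = 0.4096 I₀.
I₃ = I₂ cos²(36° − 84°) = 0.4096 I₀ · cos²(48°) = 0.1834 I₀.
So 326 lux = 0.1834 I₀, giving I₀ = 326/0.1834 = 1777 lux.

I₀ ≈ 1780 lux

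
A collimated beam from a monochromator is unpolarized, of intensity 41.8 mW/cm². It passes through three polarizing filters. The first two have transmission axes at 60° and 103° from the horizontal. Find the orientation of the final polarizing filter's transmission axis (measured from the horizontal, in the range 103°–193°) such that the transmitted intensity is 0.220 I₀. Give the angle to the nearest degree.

θ ≈ 128°

Unpolarized light through the first polarizer → I₁ = ½ I₀, now polarized at 60°.
I₂ = I₁ cos²(103° − 60°) = 0.5 I₀ · cos²(43°) = 0.2674 I₀.
Need I₃/I₀ = 0.22, so cos²(θ − 103°) = 0.22 / 0.2674 = 0.8226.
θ − 103° = arccos(√0.8226) = 24.9°, giving θ ≈ 103 + 24.9 = 127.9°.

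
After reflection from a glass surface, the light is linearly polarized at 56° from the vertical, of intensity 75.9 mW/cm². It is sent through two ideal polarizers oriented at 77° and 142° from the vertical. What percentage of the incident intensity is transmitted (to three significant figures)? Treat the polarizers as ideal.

≈ 15.6%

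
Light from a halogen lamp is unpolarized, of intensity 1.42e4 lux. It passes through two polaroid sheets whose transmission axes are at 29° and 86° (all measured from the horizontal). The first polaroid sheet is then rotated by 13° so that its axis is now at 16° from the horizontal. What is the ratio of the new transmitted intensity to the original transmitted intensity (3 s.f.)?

I_new/I_old ≈ 0.394

Before rotation:
Unpolarized light through the first polarizer → I₁ = ½ I₀, now polarized at 29°.
I₂ = I₁ cos²(86° − 29°) = 0.5 I₀ · cos²(57°) = 0.1483 I₀.
After rotation:
Unpolarized light through the first polarizer → I₁ = ½ I₀, now polarized at 16°.
I₂ = I₁ cos²(86° − 16°) = 0.5 I₀ · cos²(70°) = 0.05849 I₀.
Ratio = 0.05849 / 0.1483 = 0.3944.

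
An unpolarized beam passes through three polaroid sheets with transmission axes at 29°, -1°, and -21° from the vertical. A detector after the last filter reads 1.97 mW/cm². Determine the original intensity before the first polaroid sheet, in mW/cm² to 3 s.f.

I₀ ≈ 5.95 mW/cm²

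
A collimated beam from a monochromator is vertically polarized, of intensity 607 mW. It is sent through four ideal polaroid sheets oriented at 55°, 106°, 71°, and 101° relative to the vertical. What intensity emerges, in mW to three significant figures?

I₁ = 607 mW · cos²(55°) = 199.7 mW.
I₂ = I₁ · cos²(51°) = 199.7 · 0.396 = 79.09 mW.
I₃ = I₂ · cos²(35°) = 79.09 · 0.671 = 53.07 mW.
I₄ = I₃ · cos²(30°) = 53.07 · 0.75 = 39.8 mW.

I ≈ 39.8 mW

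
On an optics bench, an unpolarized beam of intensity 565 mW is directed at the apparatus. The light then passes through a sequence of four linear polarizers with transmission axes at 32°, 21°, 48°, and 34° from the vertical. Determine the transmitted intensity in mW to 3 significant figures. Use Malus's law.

Unpolarized light through the first polarizer → I₁ = 565 mW/2 = 282.5 mW, polarized at 32°.
I₂ = I₁ · cos²(11°) = 282.5 · 0.9636 = 272.2 mW.
I₃ = I₂ · cos²(27°) = 272.2 · 0.7939 = 216.1 mW.
I₄ = I₃ · cos²(14°) = 216.1 · 0.9415 = 203.5 mW.

I ≈ 203 mW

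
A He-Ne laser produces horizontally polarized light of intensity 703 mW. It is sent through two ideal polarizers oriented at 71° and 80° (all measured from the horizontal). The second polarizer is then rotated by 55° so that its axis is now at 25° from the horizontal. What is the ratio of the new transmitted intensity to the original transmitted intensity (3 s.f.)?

Before rotation:
By Malus's law, I₁ = I₀ cos²(71° − 0°) = I₀ cos²(71°) = 0.106 I₀.
I₂ = I₁ cos²(80° − 71°) = 0.106 I₀ · cos²(9°) = 0.1034 I₀.
After rotation:
I₁ = I₀ cos²(71° − 0°) = I₀ cos²(71°) = 0.106 I₀.
I₂ = I₁ cos²(25° − 71°) = 0.106 I₀ · cos²(46°) = 0.05115 I₀.
Ratio = 0.05115 / 0.1034 = 0.4947.

I_new/I_old ≈ 0.495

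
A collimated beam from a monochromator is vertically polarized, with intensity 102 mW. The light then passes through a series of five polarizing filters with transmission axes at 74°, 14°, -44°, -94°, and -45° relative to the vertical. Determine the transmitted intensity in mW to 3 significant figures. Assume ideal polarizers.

By Malus's law, I₁ = 102 mW · cos²(74°) = 7.75 mW.
I₂ = I₁ · cos²(60°) = 7.75 · 0.25 = 1.937 mW.
I₃ = I₂ · cos²(58°) = 1.937 · 0.2808 = 0.544 mW.
I₄ = I₃ · cos²(50°) = 0.544 · 0.4132 = 0.2248 mW.
I₅ = I₄ · cos²(49°) = 0.2248 · 0.4304 = 0.09675 mW.

I ≈ 0.0968 mW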